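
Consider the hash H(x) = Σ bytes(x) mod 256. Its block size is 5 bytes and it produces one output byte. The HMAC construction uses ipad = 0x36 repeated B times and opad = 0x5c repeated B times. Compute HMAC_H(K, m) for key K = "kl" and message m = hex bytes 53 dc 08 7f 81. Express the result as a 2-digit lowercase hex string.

0b

Key "kl" = 6b 6c is 2 bytes ≤ B = 5; zero-pad to 5 bytes: K' = 6b 6c 00 00 00.
K' ⊕ ipad = 5d 5a 36 36 36.  K' ⊕ opad = 37 30 5c 5c 5c.
Inner input = (K'⊕ipad) ∥ m = 5d 5a 36 36 36 ∥ 53 dc 08 7f 81.
Inner hash: sum = 93+90+54+54+54+83+220+8+127+129 = 912; mod 256 = 144 → 90.
Outer input = (K'⊕opad) ∥ inner = 37 30 5c 5c 5c ∥ 90.
Outer hash (tag): sum = 55+48+92+92+92+144 = 523; mod 256 = 11 → 0b.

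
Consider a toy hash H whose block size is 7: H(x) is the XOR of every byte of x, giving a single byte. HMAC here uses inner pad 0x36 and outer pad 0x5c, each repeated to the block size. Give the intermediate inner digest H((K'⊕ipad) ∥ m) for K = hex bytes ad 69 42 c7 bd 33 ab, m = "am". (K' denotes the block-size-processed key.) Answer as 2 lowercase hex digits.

Key hex bytes ad 69 42 c7 bd 33 ab is exactly B = 7 bytes: K' = ad 69 42 c7 bd 33 ab.
K' ⊕ ipad = 9b 5f 74 f1 8b 05 9d.
Inner input = 9b 5f 74 f1 8b 05 9d ∥ 61 6d.
Inner hash: XOR 9b⊕5f⊕74⊕f1⊕8b⊕05⊕9d⊕61⊕6d = 5e.

5e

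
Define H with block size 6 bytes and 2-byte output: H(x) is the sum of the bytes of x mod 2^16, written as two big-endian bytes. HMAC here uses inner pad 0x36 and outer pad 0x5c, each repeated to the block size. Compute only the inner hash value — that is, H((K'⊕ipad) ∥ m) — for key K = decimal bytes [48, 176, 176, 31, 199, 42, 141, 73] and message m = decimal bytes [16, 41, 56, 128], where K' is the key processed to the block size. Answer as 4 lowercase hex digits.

023e

Key decimal bytes [48, 176, 176, 31, 199, 42, 141, 73] = 30 b0 b0 1f c7 2a 8d 49 is 8 bytes > B = 6, so hash it first: H(key) = 03 76, then zero-pad to 6 bytes: K' = 03 76 00 00 00 00.
K' ⊕ ipad = 35 40 36 36 36 36.
Inner input = 35 40 36 36 36 36 ∥ 10 29 38 80.
Inner hash: sum = 53+64+54+54+54+54+16+41+56+128 = 574 → 02 3e.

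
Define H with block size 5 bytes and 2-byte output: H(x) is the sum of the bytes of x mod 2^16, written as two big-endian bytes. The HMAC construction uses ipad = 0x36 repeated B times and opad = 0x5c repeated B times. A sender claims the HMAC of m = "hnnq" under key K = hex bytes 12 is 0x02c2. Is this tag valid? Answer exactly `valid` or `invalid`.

invalid

Key hex bytes 12 is 1 byte ≤ B = 5; zero-pad to 5 bytes: K' = 12 00 00 00 00.
K' ⊕ ipad = 24 36 36 36 36; K' ⊕ opad = 4e 5c 5c 5c 5c.
Inner hash: sum = 36+54+54+54+54+104+110+110+113 = 689 → 02 b1.
Outer hash (recomputed tag): sum = 78+92+92+92+92+2+177 = 625 → 02 71.
Recomputed tag = 0271; claimed = 02c2 → mismatch.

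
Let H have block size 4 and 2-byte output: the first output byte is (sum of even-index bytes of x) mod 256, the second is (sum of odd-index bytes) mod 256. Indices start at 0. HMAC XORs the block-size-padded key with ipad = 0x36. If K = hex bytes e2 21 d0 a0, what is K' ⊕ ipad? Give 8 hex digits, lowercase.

d417e696

Key hex bytes e2 21 d0 a0 is exactly B = 4 bytes: K' = e2 21 d0 a0.
XOR each byte with 0x36: e2⊕36=d4, 21⊕36=17, d0⊕36=e6, a0⊕36=96.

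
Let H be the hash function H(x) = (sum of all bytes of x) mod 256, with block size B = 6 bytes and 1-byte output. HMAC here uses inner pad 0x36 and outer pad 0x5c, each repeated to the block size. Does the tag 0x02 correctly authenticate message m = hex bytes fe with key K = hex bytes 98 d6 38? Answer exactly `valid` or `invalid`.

valid

Key hex bytes 98 d6 38 is 3 bytes ≤ B = 6; zero-pad to 6 bytes: K' = 98 d6 38 00 00 00.
K' ⊕ ipad = ae e0 0e 36 36 36; K' ⊕ opad = c4 8a 64 5c 5c 5c.
Inner hash: sum = 174+224+14+54+54+54+254 = 828; mod 256 = 60 → 3c.
Outer hash (recomputed tag): sum = 196+138+100+92+92+92+60 = 770; mod 256 = 2 → 02.
Recomputed tag = 02; claimed = 02 → match.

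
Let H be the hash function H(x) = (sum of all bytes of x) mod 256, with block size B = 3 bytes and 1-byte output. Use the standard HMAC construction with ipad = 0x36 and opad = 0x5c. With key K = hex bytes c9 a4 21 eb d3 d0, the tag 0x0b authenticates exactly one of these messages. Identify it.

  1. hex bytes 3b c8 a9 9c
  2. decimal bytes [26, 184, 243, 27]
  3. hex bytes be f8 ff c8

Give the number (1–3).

Key hex bytes c9 a4 21 eb d3 d0 is 6 bytes > B = 3, so hash it first: H(key) = 1c, then zero-pad to 3 bytes: K' = 1c 00 00.
K' ⊕ ipad = 2a 36 36; K' ⊕ opad = 40 5c 5c.
m1: inner = H(2a 36 36 3b c8 a9 9c) = de; tag = H(40 5c 5c de) = d6
m2: inner = H(2a 36 36 1a b8 f3 1b) = 76; tag = H(40 5c 5c 76) = 6e
m3: inner = H(2a 36 36 be f8 ff c8) = 13; tag = H(40 5c 5c 13) = 0b ← matches

3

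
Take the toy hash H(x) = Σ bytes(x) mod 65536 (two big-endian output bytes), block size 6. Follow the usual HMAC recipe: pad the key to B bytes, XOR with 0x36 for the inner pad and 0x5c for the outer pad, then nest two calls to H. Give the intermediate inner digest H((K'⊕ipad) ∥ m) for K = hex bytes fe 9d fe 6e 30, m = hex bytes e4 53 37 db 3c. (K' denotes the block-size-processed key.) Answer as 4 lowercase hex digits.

0554

Key hex bytes fe 9d fe 6e 30 is 5 bytes ≤ B = 6; zero-pad to 6 bytes: K' = fe 9d fe 6e 30 00.
K' ⊕ ipad = c8 ab c8 58 06 36.
Inner input = c8 ab c8 58 06 36 ∥ e4 53 37 db 3c.
Inner hash: sum = 200+171+200+88+6+54+228+83+55+219+60 = 1364 → 05 54.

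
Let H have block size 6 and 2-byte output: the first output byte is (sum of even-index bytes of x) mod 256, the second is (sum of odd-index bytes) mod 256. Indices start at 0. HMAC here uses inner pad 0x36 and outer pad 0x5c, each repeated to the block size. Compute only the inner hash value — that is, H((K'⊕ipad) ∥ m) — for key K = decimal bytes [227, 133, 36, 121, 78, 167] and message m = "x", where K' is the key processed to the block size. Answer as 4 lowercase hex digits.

Key decimal bytes [227, 133, 36, 121, 78, 167] = e3 85 24 79 4e a7 is exactly B = 6 bytes: K' = e3 85 24 79 4e a7.
K' ⊕ ipad = d5 b3 12 4f 78 91.
Inner input = d5 b3 12 4f 78 91 ∥ 78.
Inner hash: even-index sum = 471 mod 256 = 215; odd-index sum = 403 mod 256 = 147 → d7 93.

d793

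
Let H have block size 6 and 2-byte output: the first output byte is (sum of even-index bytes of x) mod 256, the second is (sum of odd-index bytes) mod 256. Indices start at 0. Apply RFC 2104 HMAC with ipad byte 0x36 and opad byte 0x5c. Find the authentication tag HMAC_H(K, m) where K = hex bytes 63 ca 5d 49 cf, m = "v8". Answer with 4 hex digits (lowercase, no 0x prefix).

02f0

Key hex bytes 63 ca 5d 49 cf is 5 bytes ≤ B = 6; zero-pad to 6 bytes: K' = 63 ca 5d 49 cf 00.
K' ⊕ ipad = 55 fc 6b 7f f9 36.  K' ⊕ opad = 3f 96 01 15 93 5c.
Inner input = (K'⊕ipad) ∥ m = 55 fc 6b 7f f9 36 ∥ 76 38.
Inner hash: even-index sum = 559 mod 256 = 47; odd-index sum = 489 mod 256 = 233 → 2f e9.
Outer input = (K'⊕opad) ∥ inner = 3f 96 01 15 93 5c ∥ 2f e9.
Outer hash (tag): even-index sum = 258 mod 256 = 2; odd-index sum = 496 mod 256 = 240 → 02 f0.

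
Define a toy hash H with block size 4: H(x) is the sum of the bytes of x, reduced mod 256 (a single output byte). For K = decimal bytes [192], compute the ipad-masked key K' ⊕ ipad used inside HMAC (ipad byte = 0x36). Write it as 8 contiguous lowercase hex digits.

Key decimal bytes [192] = c0 is 1 byte ≤ B = 4; zero-pad to 4 bytes: K' = c0 00 00 00.
XOR each byte with 0x36: c0⊕36=f6, 00⊕36=36, 00⊕36=36, 00⊕36=36.

f6363636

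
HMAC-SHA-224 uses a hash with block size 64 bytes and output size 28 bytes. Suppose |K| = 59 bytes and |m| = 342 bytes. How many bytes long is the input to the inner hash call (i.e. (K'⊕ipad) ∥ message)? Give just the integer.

406

Key is 59 ≤ 64 bytes, zero-padded: |K'| = 64.
Inner input = (K'⊕ipad) ∥ m → 64 + 342 = 406 bytes.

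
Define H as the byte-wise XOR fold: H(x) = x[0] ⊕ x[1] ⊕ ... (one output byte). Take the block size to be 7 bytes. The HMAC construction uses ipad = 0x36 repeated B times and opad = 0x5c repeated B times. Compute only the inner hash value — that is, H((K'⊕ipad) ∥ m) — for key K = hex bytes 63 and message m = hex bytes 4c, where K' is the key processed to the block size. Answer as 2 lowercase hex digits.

Key hex bytes 63 is 1 byte ≤ B = 7; zero-pad to 7 bytes: K' = 63 00 00 00 00 00 00.
K' ⊕ ipad = 55 36 36 36 36 36 36.
Inner input = 55 36 36 36 36 36 36 ∥ 4c.
Inner hash: XOR 55⊕36⊕36⊕36⊕36⊕36⊕36⊕4c = 19.

19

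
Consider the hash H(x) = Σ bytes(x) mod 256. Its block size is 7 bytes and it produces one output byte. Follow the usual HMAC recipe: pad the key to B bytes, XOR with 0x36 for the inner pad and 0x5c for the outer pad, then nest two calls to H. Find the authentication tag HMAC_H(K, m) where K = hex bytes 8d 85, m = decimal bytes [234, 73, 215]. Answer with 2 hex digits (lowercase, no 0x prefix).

fc

Key hex bytes 8d 85 is 2 bytes ≤ B = 7; zero-pad to 7 bytes: K' = 8d 85 00 00 00 00 00.
K' ⊕ ipad = bb b3 36 36 36 36 36.  K' ⊕ opad = d1 d9 5c 5c 5c 5c 5c.
Inner input = (K'⊕ipad) ∥ m = bb b3 36 36 36 36 36 ∥ ea 49 d7.
Inner hash: sum = 187+179+54+54+54+54+54+234+73+215 = 1158; mod 256 = 134 → 86.
Outer input = (K'⊕opad) ∥ inner = d1 d9 5c 5c 5c 5c 5c ∥ 86.
Outer hash (tag): sum = 209+217+92+92+92+92+92+134 = 1020; mod 256 = 252 → fc.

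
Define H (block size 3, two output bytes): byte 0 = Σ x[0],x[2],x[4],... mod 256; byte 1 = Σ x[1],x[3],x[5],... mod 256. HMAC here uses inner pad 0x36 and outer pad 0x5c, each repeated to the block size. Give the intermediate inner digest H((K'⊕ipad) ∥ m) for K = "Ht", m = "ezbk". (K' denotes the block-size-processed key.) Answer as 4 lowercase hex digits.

Key "Ht" = 48 74 is 2 bytes ≤ B = 3; zero-pad to 3 bytes: K' = 48 74 00.
K' ⊕ ipad = 7e 42 36.
Inner input = 7e 42 36 ∥ 65 7a 62 6b.
Inner hash: even-index sum = 409 mod 256 = 153; odd-index sum = 265 mod 256 = 9 → 99 09.

9909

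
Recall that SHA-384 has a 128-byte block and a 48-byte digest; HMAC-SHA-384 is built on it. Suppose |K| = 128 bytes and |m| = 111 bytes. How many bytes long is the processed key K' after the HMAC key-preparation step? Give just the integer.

Key is 128 ≤ 128 bytes, zero-padded: |K'| = 128.

128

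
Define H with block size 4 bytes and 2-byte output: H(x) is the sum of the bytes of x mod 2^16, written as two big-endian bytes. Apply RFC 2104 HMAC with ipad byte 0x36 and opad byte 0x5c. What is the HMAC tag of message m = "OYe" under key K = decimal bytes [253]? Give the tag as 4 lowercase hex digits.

0231

Key decimal bytes [253] = fd is 1 byte ≤ B = 4; zero-pad to 4 bytes: K' = fd 00 00 00.
K' ⊕ ipad = cb 36 36 36.  K' ⊕ opad = a1 5c 5c 5c.
Inner input = (K'⊕ipad) ∥ m = cb 36 36 36 ∥ 4f 59 65.
Inner hash: sum = 203+54+54+54+79+89+101 = 634 → 02 7a.
Outer input = (K'⊕opad) ∥ inner = a1 5c 5c 5c ∥ 02 7a.
Outer hash (tag): sum = 161+92+92+92+2+122 = 561 → 02 31.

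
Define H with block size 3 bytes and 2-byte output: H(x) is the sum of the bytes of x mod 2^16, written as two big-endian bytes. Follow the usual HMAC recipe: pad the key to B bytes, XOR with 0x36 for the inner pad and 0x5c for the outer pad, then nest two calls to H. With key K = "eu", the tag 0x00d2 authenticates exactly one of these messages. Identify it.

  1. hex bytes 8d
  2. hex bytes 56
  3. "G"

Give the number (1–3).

Key "eu" = 65 75 is 2 bytes ≤ B = 3; zero-pad to 3 bytes: K' = 65 75 00.
K' ⊕ ipad = 53 43 36; K' ⊕ opad = 39 29 5c.
m1: inner = H(53 43 36 8d) = 01 59; tag = H(39 29 5c 01 59) = 0118
m2: inner = H(53 43 36 56) = 01 22; tag = H(39 29 5c 01 22) = 00e1
m3: inner = H(53 43 36 47) = 01 13; tag = H(39 29 5c 01 13) = 00d2 ← matches

3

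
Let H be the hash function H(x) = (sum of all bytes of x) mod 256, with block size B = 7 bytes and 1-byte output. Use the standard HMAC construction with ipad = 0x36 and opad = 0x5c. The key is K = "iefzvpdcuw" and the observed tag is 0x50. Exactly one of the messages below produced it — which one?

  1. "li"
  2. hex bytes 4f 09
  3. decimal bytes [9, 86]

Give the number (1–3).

Key "iefzvpdcuw" = 69 65 66 7a 76 70 64 63 75 77 is 10 bytes > B = 7, so hash it first: H(key) = 47, then zero-pad to 7 bytes: K' = 47 00 00 00 00 00 00.
K' ⊕ ipad = 71 36 36 36 36 36 36; K' ⊕ opad = 1b 5c 5c 5c 5c 5c 5c.
m1: inner = H(71 36 36 36 36 36 36 6c 69) = 8a; tag = H(1b 5c 5c 5c 5c 5c 5c 8a) = cd
m2: inner = H(71 36 36 36 36 36 36 4f 09) = 0d; tag = H(1b 5c 5c 5c 5c 5c 5c 0d) = 50 ← matches
m3: inner = H(71 36 36 36 36 36 36 09 56) = 14; tag = H(1b 5c 5c 5c 5c 5c 5c 14) = 57

2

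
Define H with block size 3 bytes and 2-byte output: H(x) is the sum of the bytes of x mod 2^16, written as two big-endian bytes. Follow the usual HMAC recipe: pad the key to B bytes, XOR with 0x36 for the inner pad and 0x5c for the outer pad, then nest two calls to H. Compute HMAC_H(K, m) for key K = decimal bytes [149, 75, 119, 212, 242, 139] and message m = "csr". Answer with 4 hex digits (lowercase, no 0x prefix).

0202

Key decimal bytes [149, 75, 119, 212, 242, 139] = 95 4b 77 d4 f2 8b is 6 bytes > B = 3, so hash it first: H(key) = 03 a8, then zero-pad to 3 bytes: K' = 03 a8 00.
K' ⊕ ipad = 35 9e 36.  K' ⊕ opad = 5f f4 5c.
Inner input = (K'⊕ipad) ∥ m = 35 9e 36 ∥ 63 73 72.
Inner hash: sum = 53+158+54+99+115+114 = 593 → 02 51.
Outer input = (K'⊕opad) ∥ inner = 5f f4 5c ∥ 02 51.
Outer hash (tag): sum = 95+244+92+2+81 = 514 → 02 02.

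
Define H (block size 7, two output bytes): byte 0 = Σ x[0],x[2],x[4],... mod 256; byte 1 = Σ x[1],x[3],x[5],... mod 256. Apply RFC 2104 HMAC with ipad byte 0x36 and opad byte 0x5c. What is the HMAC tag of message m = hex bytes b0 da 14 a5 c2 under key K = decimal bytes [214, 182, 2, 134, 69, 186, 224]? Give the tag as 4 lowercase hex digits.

ff86

Key decimal bytes [214, 182, 2, 134, 69, 186, 224] = d6 b6 02 86 45 ba e0 is exactly B = 7 bytes: K' = d6 b6 02 86 45 ba e0.
K' ⊕ ipad = e0 80 34 b0 73 8c d6.  K' ⊕ opad = 8a ea 5e da 19 e6 bc.
Inner input = (K'⊕ipad) ∥ m = e0 80 34 b0 73 8c d6 ∥ b0 da 14 a5 c2.
Inner hash: even-index sum = 988 mod 256 = 220; odd-index sum = 834 mod 256 = 66 → dc 42.
Outer input = (K'⊕opad) ∥ inner = 8a ea 5e da 19 e6 bc ∥ dc 42.
Outer hash (tag): even-index sum = 511 mod 256 = 255; odd-index sum = 902 mod 256 = 134 → ff 86.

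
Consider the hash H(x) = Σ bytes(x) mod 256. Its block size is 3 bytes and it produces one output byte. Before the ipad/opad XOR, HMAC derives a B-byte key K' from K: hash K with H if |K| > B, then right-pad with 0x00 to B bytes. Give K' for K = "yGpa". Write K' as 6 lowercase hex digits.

|K| = 4 > B = 3, so first hash the key.
H(K): sum = 121+71+112+97 = 401; mod 256 = 145 → 91.
Zero-pad H(K) = 91 to 3 bytes: K' = 91 00 00.

910000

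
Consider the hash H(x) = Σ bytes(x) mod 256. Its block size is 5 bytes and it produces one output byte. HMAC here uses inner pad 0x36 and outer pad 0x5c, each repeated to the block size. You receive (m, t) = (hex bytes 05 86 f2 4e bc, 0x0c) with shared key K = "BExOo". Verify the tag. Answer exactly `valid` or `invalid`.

Key "BExOo" = 42 45 78 4f 6f is exactly B = 5 bytes: K' = 42 45 78 4f 6f.
K' ⊕ ipad = 74 73 4e 79 59; K' ⊕ opad = 1e 19 24 13 33.
Inner hash: sum = 116+115+78+121+89+5+134+242+78+188 = 1166; mod 256 = 142 → 8e.
Outer hash (recomputed tag): sum = 30+25+36+19+51+142 = 303; mod 256 = 47 → 2f.
Recomputed tag = 2f; claimed = 0c → mismatch.

invalid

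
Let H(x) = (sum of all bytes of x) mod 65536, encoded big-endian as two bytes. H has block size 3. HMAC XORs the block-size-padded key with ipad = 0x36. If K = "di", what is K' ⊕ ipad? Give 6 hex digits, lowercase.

Key "di" = 64 69 is 2 bytes ≤ B = 3; zero-pad to 3 bytes: K' = 64 69 00.
XOR each byte with 0x36: 64⊕36=52, 69⊕36=5f, 00⊕36=36.

525f36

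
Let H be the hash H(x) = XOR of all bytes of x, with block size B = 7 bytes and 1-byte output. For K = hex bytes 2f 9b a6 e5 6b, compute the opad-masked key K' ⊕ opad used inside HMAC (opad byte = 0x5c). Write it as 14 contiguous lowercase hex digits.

Key hex bytes 2f 9b a6 e5 6b is 5 bytes ≤ B = 7; zero-pad to 7 bytes: K' = 2f 9b a6 e5 6b 00 00.
XOR each byte with 0x5c: 2f⊕5c=73, 9b⊕5c=c7, a6⊕5c=fa, e5⊕5c=b9, 6b⊕5c=37, 00⊕5c=5c, 00⊕5c=5c.

73c7fab9375c5c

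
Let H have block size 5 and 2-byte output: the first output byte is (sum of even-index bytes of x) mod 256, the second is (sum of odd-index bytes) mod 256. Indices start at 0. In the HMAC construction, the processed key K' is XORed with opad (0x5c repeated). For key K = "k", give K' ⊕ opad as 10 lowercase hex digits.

Key "k" = 6b is 1 byte ≤ B = 5; zero-pad to 5 bytes: K' = 6b 00 00 00 00.
XOR each byte with 0x5c: 6b⊕5c=37, 00⊕5c=5c, 00⊕5c=5c, 00⊕5c=5c, 00⊕5c=5c.

375c5c5c5c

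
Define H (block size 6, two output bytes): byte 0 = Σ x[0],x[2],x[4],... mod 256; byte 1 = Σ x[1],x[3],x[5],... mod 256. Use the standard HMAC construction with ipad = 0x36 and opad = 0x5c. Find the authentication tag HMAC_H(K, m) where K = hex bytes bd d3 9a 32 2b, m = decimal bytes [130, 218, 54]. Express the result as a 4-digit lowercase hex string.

2a52

Key hex bytes bd d3 9a 32 2b is 5 bytes ≤ B = 6; zero-pad to 6 bytes: K' = bd d3 9a 32 2b 00.
K' ⊕ ipad = 8b e5 ac 04 1d 36.  K' ⊕ opad = e1 8f c6 6e 77 5c.
Inner input = (K'⊕ipad) ∥ m = 8b e5 ac 04 1d 36 ∥ 82 da 36.
Inner hash: even-index sum = 524 mod 256 = 12; odd-index sum = 505 mod 256 = 249 → 0c f9.
Outer input = (K'⊕opad) ∥ inner = e1 8f c6 6e 77 5c ∥ 0c f9.
Outer hash (tag): even-index sum = 554 mod 256 = 42; odd-index sum = 594 mod 256 = 82 → 2a 52.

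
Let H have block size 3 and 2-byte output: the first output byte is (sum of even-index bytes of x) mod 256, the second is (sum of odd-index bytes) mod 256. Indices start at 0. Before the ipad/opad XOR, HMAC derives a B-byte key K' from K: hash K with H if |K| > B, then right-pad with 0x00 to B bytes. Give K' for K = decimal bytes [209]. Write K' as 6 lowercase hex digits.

d10000

Key decimal bytes [209] = d1 is 1 byte ≤ B = 3; zero-pad to 3 bytes: K' = d1 00 00.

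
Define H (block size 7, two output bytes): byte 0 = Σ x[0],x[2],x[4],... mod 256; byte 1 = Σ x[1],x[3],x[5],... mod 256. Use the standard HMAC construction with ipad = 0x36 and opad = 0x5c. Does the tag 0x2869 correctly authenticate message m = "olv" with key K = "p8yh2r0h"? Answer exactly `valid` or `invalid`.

Key "p8yh2r0h" = 70 38 79 68 32 72 30 68 is 8 bytes > B = 7, so hash it first: H(key) = 4b 7a, then zero-pad to 7 bytes: K' = 4b 7a 00 00 00 00 00.
K' ⊕ ipad = 7d 4c 36 36 36 36 36; K' ⊕ opad = 17 26 5c 5c 5c 5c 5c.
Inner hash: even-index sum = 395 mod 256 = 139; odd-index sum = 413 mod 256 = 157 → 8b 9d.
Outer hash (recomputed tag): even-index sum = 456 mod 256 = 200; odd-index sum = 361 mod 256 = 105 → c8 69.
Recomputed tag = c869; claimed = 2869 → mismatch.

invalid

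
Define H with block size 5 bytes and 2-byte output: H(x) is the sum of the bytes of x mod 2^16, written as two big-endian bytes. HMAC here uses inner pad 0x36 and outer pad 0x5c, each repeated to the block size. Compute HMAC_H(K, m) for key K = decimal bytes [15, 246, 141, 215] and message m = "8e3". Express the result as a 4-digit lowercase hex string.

0353

Key decimal bytes [15, 246, 141, 215] = 0f f6 8d d7 is 4 bytes ≤ B = 5; zero-pad to 5 bytes: K' = 0f f6 8d d7 00.
K' ⊕ ipad = 39 c0 bb e1 36.  K' ⊕ opad = 53 aa d1 8b 5c.
Inner input = (K'⊕ipad) ∥ m = 39 c0 bb e1 36 ∥ 38 65 33.
Inner hash: sum = 57+192+187+225+54+56+101+51 = 923 → 03 9b.
Outer input = (K'⊕opad) ∥ inner = 53 aa d1 8b 5c ∥ 03 9b.
Outer hash (tag): sum = 83+170+209+139+92+3+155 = 851 → 03 53.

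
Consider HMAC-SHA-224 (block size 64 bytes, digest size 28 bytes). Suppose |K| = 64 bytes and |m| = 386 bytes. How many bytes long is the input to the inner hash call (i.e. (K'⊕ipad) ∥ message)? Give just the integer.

450

Key is 64 ≤ 64 bytes, zero-padded: |K'| = 64.
Inner input = (K'⊕ipad) ∥ m → 64 + 386 = 450 bytes.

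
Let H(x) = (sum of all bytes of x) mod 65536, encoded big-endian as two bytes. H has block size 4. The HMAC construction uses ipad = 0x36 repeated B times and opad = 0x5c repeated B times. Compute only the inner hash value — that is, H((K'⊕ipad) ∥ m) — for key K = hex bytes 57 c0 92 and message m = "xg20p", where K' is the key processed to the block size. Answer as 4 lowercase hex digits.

Key hex bytes 57 c0 92 is 3 bytes ≤ B = 4; zero-pad to 4 bytes: K' = 57 c0 92 00.
K' ⊕ ipad = 61 f6 a4 36.
Inner input = 61 f6 a4 36 ∥ 78 67 32 30 70.
Inner hash: sum = 97+246+164+54+120+103+50+48+112 = 994 → 03 e2.

03e2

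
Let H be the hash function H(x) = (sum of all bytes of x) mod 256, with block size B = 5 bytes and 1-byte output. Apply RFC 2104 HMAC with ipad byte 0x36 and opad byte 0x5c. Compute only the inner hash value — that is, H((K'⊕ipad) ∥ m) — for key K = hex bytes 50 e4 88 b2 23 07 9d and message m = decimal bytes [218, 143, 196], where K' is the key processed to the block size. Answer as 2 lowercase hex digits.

08

Key hex bytes 50 e4 88 b2 23 07 9d is 7 bytes > B = 5, so hash it first: H(key) = 35, then zero-pad to 5 bytes: K' = 35 00 00 00 00.
K' ⊕ ipad = 03 36 36 36 36.
Inner input = 03 36 36 36 36 ∥ da 8f c4.
Inner hash: sum = 3+54+54+54+54+218+143+196 = 776; mod 256 = 8 → 08.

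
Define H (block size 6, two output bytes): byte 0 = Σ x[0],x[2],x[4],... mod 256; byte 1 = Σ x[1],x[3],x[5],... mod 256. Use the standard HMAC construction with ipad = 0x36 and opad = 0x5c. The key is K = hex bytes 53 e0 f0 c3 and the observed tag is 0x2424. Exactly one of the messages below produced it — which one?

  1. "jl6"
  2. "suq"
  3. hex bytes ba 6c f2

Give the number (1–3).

Key hex bytes 53 e0 f0 c3 is 4 bytes ≤ B = 6; zero-pad to 6 bytes: K' = 53 e0 f0 c3 00 00.
K' ⊕ ipad = 65 d6 c6 f5 36 36; K' ⊕ opad = 0f bc ac 9f 5c 5c.
m1: inner = H(65 d6 c6 f5 36 36 6a 6c 36) = 01 6d; tag = H(0f bc ac 9f 5c 5c 01 6d) = 1824
m2: inner = H(65 d6 c6 f5 36 36 73 75 71) = 45 76; tag = H(0f bc ac 9f 5c 5c 45 76) = 5c2d
m3: inner = H(65 d6 c6 f5 36 36 ba 6c f2) = 0d 6d; tag = H(0f bc ac 9f 5c 5c 0d 6d) = 2424 ← matches

3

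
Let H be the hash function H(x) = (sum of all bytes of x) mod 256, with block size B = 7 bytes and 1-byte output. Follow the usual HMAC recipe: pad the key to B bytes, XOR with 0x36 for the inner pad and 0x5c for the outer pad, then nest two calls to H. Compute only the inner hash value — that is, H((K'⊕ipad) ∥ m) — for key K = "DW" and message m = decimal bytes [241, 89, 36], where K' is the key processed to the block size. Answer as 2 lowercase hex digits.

4f

Key "DW" = 44 57 is 2 bytes ≤ B = 7; zero-pad to 7 bytes: K' = 44 57 00 00 00 00 00.
K' ⊕ ipad = 72 61 36 36 36 36 36.
Inner input = 72 61 36 36 36 36 36 ∥ f1 59 24.
Inner hash: sum = 114+97+54+54+54+54+54+241+89+36 = 847; mod 256 = 79 → 4f.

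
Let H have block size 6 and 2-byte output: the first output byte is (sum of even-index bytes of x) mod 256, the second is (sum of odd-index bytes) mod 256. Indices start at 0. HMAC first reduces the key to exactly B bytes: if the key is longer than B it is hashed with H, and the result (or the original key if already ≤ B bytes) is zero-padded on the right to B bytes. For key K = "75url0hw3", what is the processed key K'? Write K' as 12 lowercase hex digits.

|K| = 9 > B = 6, so first hash the key.
H(K): even-index sum = 435 mod 256 = 179; odd-index sum = 334 mod 256 = 78 → b3 4e.
Zero-pad H(K) = b3 4e to 6 bytes: K' = b3 4e 00 00 00 00.

b34e00000000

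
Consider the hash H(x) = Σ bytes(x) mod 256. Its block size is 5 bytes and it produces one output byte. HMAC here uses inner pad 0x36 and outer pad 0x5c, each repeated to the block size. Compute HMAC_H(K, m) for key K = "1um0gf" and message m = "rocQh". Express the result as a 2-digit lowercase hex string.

b7

Key "1um0gf" = 31 75 6d 30 67 66 is 6 bytes > B = 5, so hash it first: H(key) = 10, then zero-pad to 5 bytes: K' = 10 00 00 00 00.
K' ⊕ ipad = 26 36 36 36 36.  K' ⊕ opad = 4c 5c 5c 5c 5c.
Inner input = (K'⊕ipad) ∥ m = 26 36 36 36 36 ∥ 72 6f 63 51 68.
Inner hash: sum = 38+54+54+54+54+114+111+99+81+104 = 763; mod 256 = 251 → fb.
Outer input = (K'⊕opad) ∥ inner = 4c 5c 5c 5c 5c ∥ fb.
Outer hash (tag): sum = 76+92+92+92+92+251 = 695; mod 256 = 183 → b7.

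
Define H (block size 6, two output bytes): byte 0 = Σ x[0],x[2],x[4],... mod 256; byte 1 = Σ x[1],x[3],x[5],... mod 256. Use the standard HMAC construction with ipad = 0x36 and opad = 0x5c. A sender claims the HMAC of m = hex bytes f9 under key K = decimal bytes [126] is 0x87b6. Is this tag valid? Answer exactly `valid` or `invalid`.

valid

Key decimal bytes [126] = 7e is 1 byte ≤ B = 6; zero-pad to 6 bytes: K' = 7e 00 00 00 00 00.
K' ⊕ ipad = 48 36 36 36 36 36; K' ⊕ opad = 22 5c 5c 5c 5c 5c.
Inner hash: even-index sum = 429 mod 256 = 173; odd-index sum = 162 mod 256 = 162 → ad a2.
Outer hash (recomputed tag): even-index sum = 391 mod 256 = 135; odd-index sum = 438 mod 256 = 182 → 87 b6.
Recomputed tag = 87b6; claimed = 87b6 → match.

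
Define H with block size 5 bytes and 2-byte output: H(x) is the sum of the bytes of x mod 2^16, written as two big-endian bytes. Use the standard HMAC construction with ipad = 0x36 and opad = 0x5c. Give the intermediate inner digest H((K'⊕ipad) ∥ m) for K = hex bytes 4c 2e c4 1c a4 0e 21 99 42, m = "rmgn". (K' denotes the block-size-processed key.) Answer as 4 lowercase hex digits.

Key hex bytes 4c 2e c4 1c a4 0e 21 99 42 is 9 bytes > B = 5, so hash it first: H(key) = 03 08, then zero-pad to 5 bytes: K' = 03 08 00 00 00.
K' ⊕ ipad = 35 3e 36 36 36.
Inner input = 35 3e 36 36 36 ∥ 72 6d 67 6e.
Inner hash: sum = 53+62+54+54+54+114+109+103+110 = 713 → 02 c9.

02c9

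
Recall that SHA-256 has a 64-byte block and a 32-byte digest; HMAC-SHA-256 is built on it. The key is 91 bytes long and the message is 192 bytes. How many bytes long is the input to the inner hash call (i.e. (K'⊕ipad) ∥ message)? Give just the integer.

256

Key is 91 > 64 bytes, so it is hashed to 32 bytes then zero-padded to 64: |K'| = 64.
Inner input = (K'⊕ipad) ∥ m → 64 + 192 = 256 bytes.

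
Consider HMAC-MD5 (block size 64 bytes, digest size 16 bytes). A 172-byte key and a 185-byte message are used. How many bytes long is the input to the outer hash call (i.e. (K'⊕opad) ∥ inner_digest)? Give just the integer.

80

Key is 172 > 64 bytes, so it is hashed to 16 bytes then zero-padded to 64: |K'| = 64.
Outer input = (K'⊕opad) ∥ H(inner) → 64 + 16 = 80 bytes.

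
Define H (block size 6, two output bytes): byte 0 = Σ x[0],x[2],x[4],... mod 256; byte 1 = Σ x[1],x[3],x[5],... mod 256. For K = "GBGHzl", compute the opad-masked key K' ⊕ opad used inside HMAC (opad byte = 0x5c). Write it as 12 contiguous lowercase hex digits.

Key "GBGHzl" = 47 42 47 48 7a 6c is exactly B = 6 bytes: K' = 47 42 47 48 7a 6c.
XOR each byte with 0x5c: 47⊕5c=1b, 42⊕5c=1e, 47⊕5c=1b, 48⊕5c=14, 7a⊕5c=26, 6c⊕5c=30.

1b1e1b142630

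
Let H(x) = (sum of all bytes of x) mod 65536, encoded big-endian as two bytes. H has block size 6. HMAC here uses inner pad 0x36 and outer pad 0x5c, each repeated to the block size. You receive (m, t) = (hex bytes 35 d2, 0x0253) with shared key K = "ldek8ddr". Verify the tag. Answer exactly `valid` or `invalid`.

invalid

Key "ldek8ddr" = 6c 64 65 6b 38 64 64 72 is 8 bytes > B = 6, so hash it first: H(key) = 03 12, then zero-pad to 6 bytes: K' = 03 12 00 00 00 00.
K' ⊕ ipad = 35 24 36 36 36 36; K' ⊕ opad = 5f 4e 5c 5c 5c 5c.
Inner hash: sum = 53+36+54+54+54+54+53+210 = 568 → 02 38.
Outer hash (recomputed tag): sum = 95+78+92+92+92+92+2+56 = 599 → 02 57.
Recomputed tag = 0257; claimed = 0253 → mismatch.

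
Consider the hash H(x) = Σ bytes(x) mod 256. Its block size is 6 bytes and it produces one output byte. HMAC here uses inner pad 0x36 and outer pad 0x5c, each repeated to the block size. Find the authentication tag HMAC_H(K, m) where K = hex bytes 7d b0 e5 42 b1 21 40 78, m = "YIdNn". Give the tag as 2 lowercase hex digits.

Key hex bytes 7d b0 e5 42 b1 21 40 78 is 8 bytes > B = 6, so hash it first: H(key) = de, then zero-pad to 6 bytes: K' = de 00 00 00 00 00.
K' ⊕ ipad = e8 36 36 36 36 36.  K' ⊕ opad = 82 5c 5c 5c 5c 5c.
Inner input = (K'⊕ipad) ∥ m = e8 36 36 36 36 36 ∥ 59 49 64 4e 6e.
Inner hash: sum = 232+54+54+54+54+54+89+73+100+78+110 = 952; mod 256 = 184 → b8.
Outer input = (K'⊕opad) ∥ inner = 82 5c 5c 5c 5c 5c ∥ b8.
Outer hash (tag): sum = 130+92+92+92+92+92+184 = 774; mod 256 = 6 → 06.

06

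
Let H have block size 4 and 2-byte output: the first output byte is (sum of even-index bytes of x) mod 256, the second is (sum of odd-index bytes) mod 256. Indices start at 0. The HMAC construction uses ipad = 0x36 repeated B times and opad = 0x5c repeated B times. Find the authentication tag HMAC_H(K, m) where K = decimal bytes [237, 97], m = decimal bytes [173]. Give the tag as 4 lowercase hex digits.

Key decimal bytes [237, 97] = ed 61 is 2 bytes ≤ B = 4; zero-pad to 4 bytes: K' = ed 61 00 00.
K' ⊕ ipad = db 57 36 36.  K' ⊕ opad = b1 3d 5c 5c.
Inner input = (K'⊕ipad) ∥ m = db 57 36 36 ∥ ad.
Inner hash: even-index sum = 446 mod 256 = 190; odd-index sum = 141 mod 256 = 141 → be 8d.
Outer input = (K'⊕opad) ∥ inner = b1 3d 5c 5c ∥ be 8d.
Outer hash (tag): even-index sum = 459 mod 256 = 203; odd-index sum = 294 mod 256 = 38 → cb 26.

cb26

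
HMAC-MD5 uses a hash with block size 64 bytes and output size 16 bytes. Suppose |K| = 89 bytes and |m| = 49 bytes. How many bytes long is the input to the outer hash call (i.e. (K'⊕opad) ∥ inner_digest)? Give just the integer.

80

Key is 89 > 64 bytes, so it is hashed to 16 bytes then zero-padded to 64: |K'| = 64.
Outer input = (K'⊕opad) ∥ H(inner) → 64 + 16 = 80 bytes.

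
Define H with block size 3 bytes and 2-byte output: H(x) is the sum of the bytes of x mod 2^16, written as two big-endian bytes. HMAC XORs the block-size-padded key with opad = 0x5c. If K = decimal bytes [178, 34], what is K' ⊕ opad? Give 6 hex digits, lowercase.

ee7e5c

Key decimal bytes [178, 34] = b2 22 is 2 bytes ≤ B = 3; zero-pad to 3 bytes: K' = b2 22 00.
XOR each byte with 0x5c: b2⊕5c=ee, 22⊕5c=7e, 00⊕5c=5c.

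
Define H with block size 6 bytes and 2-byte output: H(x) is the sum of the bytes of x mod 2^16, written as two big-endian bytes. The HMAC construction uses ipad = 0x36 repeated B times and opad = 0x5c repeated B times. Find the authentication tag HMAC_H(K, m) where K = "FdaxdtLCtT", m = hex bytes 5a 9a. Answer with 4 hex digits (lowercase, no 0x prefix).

0344

Key "FdaxdtLCtT" = 46 64 61 78 64 74 4c 43 74 54 is 10 bytes > B = 6, so hash it first: H(key) = 03 b2, then zero-pad to 6 bytes: K' = 03 b2 00 00 00 00.
K' ⊕ ipad = 35 84 36 36 36 36.  K' ⊕ opad = 5f ee 5c 5c 5c 5c.
Inner input = (K'⊕ipad) ∥ m = 35 84 36 36 36 36 ∥ 5a 9a.
Inner hash: sum = 53+132+54+54+54+54+90+154 = 645 → 02 85.
Outer input = (K'⊕opad) ∥ inner = 5f ee 5c 5c 5c 5c ∥ 02 85.
Outer hash (tag): sum = 95+238+92+92+92+92+2+133 = 836 → 03 44.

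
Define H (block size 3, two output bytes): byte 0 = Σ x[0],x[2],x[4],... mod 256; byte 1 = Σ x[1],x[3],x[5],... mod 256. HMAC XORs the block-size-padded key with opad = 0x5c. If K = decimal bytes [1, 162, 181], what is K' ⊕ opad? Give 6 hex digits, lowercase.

5dfee9

Key decimal bytes [1, 162, 181] = 01 a2 b5 is exactly B = 3 bytes: K' = 01 a2 b5.
XOR each byte with 0x5c: 01⊕5c=5d, a2⊕5c=fe, b5⊕5c=e9.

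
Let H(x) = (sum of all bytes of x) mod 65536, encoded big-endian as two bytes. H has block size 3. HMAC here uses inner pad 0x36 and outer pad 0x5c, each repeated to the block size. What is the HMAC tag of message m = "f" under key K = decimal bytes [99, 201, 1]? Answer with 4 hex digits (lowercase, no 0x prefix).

0223

Key decimal bytes [99, 201, 1] = 63 c9 01 is exactly B = 3 bytes: K' = 63 c9 01.
K' ⊕ ipad = 55 ff 37.  K' ⊕ opad = 3f 95 5d.
Inner input = (K'⊕ipad) ∥ m = 55 ff 37 ∥ 66.
Inner hash: sum = 85+255+55+102 = 497 → 01 f1.
Outer input = (K'⊕opad) ∥ inner = 3f 95 5d ∥ 01 f1.
Outer hash (tag): sum = 63+149+93+1+241 = 547 → 02 23.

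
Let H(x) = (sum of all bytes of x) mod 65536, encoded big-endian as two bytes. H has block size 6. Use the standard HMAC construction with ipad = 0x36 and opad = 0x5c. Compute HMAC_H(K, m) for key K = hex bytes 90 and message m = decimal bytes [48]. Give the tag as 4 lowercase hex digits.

Key hex bytes 90 is 1 byte ≤ B = 6; zero-pad to 6 bytes: K' = 90 00 00 00 00 00.
K' ⊕ ipad = a6 36 36 36 36 36.  K' ⊕ opad = cc 5c 5c 5c 5c 5c.
Inner input = (K'⊕ipad) ∥ m = a6 36 36 36 36 36 ∥ 30.
Inner hash: sum = 166+54+54+54+54+54+48 = 484 → 01 e4.
Outer input = (K'⊕opad) ∥ inner = cc 5c 5c 5c 5c 5c ∥ 01 e4.
Outer hash (tag): sum = 204+92+92+92+92+92+1+228 = 893 → 03 7d.

037d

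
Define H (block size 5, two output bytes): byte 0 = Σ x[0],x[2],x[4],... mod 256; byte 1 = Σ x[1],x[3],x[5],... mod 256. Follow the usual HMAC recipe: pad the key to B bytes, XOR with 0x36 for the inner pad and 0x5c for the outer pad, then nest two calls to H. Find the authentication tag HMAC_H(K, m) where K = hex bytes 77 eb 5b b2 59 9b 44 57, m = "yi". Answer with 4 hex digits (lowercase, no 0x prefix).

535d

Key hex bytes 77 eb 5b b2 59 9b 44 57 is 8 bytes > B = 5, so hash it first: H(key) = 6f 8f, then zero-pad to 5 bytes: K' = 6f 8f 00 00 00.
K' ⊕ ipad = 59 b9 36 36 36.  K' ⊕ opad = 33 d3 5c 5c 5c.
Inner input = (K'⊕ipad) ∥ m = 59 b9 36 36 36 ∥ 79 69.
Inner hash: even-index sum = 302 mod 256 = 46; odd-index sum = 360 mod 256 = 104 → 2e 68.
Outer input = (K'⊕opad) ∥ inner = 33 d3 5c 5c 5c ∥ 2e 68.
Outer hash (tag): even-index sum = 339 mod 256 = 83; odd-index sum = 349 mod 256 = 93 → 53 5d.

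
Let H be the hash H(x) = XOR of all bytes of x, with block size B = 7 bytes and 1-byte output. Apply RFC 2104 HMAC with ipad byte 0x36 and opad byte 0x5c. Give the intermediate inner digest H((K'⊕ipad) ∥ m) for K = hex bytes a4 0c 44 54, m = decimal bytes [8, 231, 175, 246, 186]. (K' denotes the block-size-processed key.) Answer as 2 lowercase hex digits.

Key hex bytes a4 0c 44 54 is 4 bytes ≤ B = 7; zero-pad to 7 bytes: K' = a4 0c 44 54 00 00 00.
K' ⊕ ipad = 92 3a 72 62 36 36 36.
Inner input = 92 3a 72 62 36 36 36 ∥ 08 e7 af f6 ba.
Inner hash: XOR 92⊕3a⊕72⊕62⊕36⊕36⊕36⊕08⊕e7⊕af⊕f6⊕ba = 82.

82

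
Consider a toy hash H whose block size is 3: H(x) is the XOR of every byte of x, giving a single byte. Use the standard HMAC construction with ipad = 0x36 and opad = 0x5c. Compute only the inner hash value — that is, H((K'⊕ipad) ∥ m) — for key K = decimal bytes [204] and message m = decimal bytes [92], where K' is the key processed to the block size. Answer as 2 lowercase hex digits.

a6

Key decimal bytes [204] = cc is 1 byte ≤ B = 3; zero-pad to 3 bytes: K' = cc 00 00.
K' ⊕ ipad = fa 36 36.
Inner input = fa 36 36 ∥ 5c.
Inner hash: XOR fa⊕36⊕36⊕5c = a6.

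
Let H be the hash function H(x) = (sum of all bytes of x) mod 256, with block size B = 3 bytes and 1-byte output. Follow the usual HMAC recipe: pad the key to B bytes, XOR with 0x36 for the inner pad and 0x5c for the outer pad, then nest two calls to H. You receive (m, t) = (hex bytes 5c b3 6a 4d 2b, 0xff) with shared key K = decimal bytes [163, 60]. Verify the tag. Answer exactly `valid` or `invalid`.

invalid

Key decimal bytes [163, 60] = a3 3c is 2 bytes ≤ B = 3; zero-pad to 3 bytes: K' = a3 3c 00.
K' ⊕ ipad = 95 0a 36; K' ⊕ opad = ff 60 5c.
Inner hash: sum = 149+10+54+92+179+106+77+43 = 710; mod 256 = 198 → c6.
Outer hash (recomputed tag): sum = 255+96+92+198 = 641; mod 256 = 129 → 81.
Recomputed tag = 81; claimed = ff → mismatch.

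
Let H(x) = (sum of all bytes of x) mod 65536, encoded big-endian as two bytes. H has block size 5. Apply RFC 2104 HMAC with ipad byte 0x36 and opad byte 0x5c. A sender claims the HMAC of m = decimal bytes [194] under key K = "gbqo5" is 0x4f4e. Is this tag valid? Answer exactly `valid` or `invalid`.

Key "gbqo5" = 67 62 71 6f 35 is exactly B = 5 bytes: K' = 67 62 71 6f 35.
K' ⊕ ipad = 51 54 47 59 03; K' ⊕ opad = 3b 3e 2d 33 69.
Inner hash: sum = 81+84+71+89+3+194 = 522 → 02 0a.
Outer hash (recomputed tag): sum = 59+62+45+51+105+2+10 = 334 → 01 4e.
Recomputed tag = 014e; claimed = 4f4e → mismatch.

invalid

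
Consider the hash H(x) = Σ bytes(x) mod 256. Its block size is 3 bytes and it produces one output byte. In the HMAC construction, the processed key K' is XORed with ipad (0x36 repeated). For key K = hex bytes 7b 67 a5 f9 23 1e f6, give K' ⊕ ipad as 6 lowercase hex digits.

Key hex bytes 7b 67 a5 f9 23 1e f6 is 7 bytes > B = 3, so hash it first: H(key) = b7, then zero-pad to 3 bytes: K' = b7 00 00.
XOR each byte with 0x36: b7⊕36=81, 00⊕36=36, 00⊕36=36.

813636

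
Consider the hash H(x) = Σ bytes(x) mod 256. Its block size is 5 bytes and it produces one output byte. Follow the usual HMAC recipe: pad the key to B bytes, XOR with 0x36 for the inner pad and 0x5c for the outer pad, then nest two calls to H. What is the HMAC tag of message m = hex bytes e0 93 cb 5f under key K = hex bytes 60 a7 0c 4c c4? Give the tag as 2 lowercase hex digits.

59

Key hex bytes 60 a7 0c 4c c4 is exactly B = 5 bytes: K' = 60 a7 0c 4c c4.
K' ⊕ ipad = 56 91 3a 7a f2.  K' ⊕ opad = 3c fb 50 10 98.
Inner input = (K'⊕ipad) ∥ m = 56 91 3a 7a f2 ∥ e0 93 cb 5f.
Inner hash: sum = 86+145+58+122+242+224+147+203+95 = 1322; mod 256 = 42 → 2a.
Outer input = (K'⊕opad) ∥ inner = 3c fb 50 10 98 ∥ 2a.
Outer hash (tag): sum = 60+251+80+16+152+42 = 601; mod 256 = 89 → 59.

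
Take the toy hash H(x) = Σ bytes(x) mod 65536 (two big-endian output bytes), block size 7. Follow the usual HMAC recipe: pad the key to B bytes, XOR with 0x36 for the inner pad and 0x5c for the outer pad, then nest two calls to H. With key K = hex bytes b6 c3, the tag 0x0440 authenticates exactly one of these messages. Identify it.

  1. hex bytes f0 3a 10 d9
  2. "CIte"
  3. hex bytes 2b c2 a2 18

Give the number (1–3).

2

Key hex bytes b6 c3 is 2 bytes ≤ B = 7; zero-pad to 7 bytes: K' = b6 c3 00 00 00 00 00.
K' ⊕ ipad = 80 f5 36 36 36 36 36; K' ⊕ opad = ea 9f 5c 5c 5c 5c 5c.
m1: inner = H(80 f5 36 36 36 36 36 f0 3a 10 d9) = 04 96; tag = H(ea 9f 5c 5c 5c 5c 5c 04 96) = 03ef
m2: inner = H(80 f5 36 36 36 36 36 43 49 74 65) = 03 e8; tag = H(ea 9f 5c 5c 5c 5c 5c 03 e8) = 0440 ← matches
m3: inner = H(80 f5 36 36 36 36 36 2b c2 a2 18) = 04 2a; tag = H(ea 9f 5c 5c 5c 5c 5c 04 2a) = 0383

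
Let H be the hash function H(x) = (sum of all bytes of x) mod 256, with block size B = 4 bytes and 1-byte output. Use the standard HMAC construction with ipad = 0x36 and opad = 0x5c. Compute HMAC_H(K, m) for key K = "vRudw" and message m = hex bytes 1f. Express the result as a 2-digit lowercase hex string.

Key "vRudw" = 76 52 75 64 77 is 5 bytes > B = 4, so hash it first: H(key) = 18, then zero-pad to 4 bytes: K' = 18 00 00 00.
K' ⊕ ipad = 2e 36 36 36.  K' ⊕ opad = 44 5c 5c 5c.
Inner input = (K'⊕ipad) ∥ m = 2e 36 36 36 ∥ 1f.
Inner hash: sum = 46+54+54+54+31 = 239 → ef.
Outer input = (K'⊕opad) ∥ inner = 44 5c 5c 5c ∥ ef.
Outer hash (tag): sum = 68+92+92+92+239 = 583; mod 256 = 71 → 47.

47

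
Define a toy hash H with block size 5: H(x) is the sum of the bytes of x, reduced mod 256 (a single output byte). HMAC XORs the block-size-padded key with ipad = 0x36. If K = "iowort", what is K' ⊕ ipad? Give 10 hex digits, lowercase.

Key "iowort" = 69 6f 77 6f 72 74 is 6 bytes > B = 5, so hash it first: H(key) = a4, then zero-pad to 5 bytes: K' = a4 00 00 00 00.
XOR each byte with 0x36: a4⊕36=92, 00⊕36=36, 00⊕36=36, 00⊕36=36, 00⊕36=36.

9236363636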